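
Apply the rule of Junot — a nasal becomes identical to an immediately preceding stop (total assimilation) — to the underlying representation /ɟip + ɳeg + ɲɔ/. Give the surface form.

/ɳ/ is the segment targeted by the rule; it sits immediately after /p/, so it assimilates completely and surfaces as [p].
At the second juncture, /ɲ/ likewise becomes [g] adjacent to /g/.

[ɟippeggɔ]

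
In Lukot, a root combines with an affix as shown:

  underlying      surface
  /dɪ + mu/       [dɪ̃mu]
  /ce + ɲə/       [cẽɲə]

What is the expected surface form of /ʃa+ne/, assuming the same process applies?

The data show regressive nasality assimilation (vowel nasalisation): /ɪ/ → [ɪ̃] before /m/; /e/ → [ẽ] before /ɲ/ — a vowel is nasalised by an immediately following nasal consonant.
/a/ sits next to the nasal /n/ and is therefore nasalised to [ã].

[ʃãne]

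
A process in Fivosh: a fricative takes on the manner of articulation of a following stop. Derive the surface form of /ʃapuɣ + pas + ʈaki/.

The rule targets /ɣ/ (voiced velar fricative), which sits before the trigger /p/ (stop).
The voiced velar stop is [g], so /ɣ/ → [g].
At the second juncture, /s/ likewise becomes [t] adjacent to /ʈ/.

[ʃapugpatʈaki]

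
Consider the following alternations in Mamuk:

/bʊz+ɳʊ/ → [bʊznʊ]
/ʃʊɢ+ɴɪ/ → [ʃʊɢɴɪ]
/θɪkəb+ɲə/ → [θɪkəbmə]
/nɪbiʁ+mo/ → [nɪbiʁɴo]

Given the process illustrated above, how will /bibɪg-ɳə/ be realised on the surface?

[bibɪgŋə]

The data show progressive place assimilation: /ɳ/ → [n] after /z/; /ɲ/ → [m] after /b/; /m/ → [ɴ] after /ʁ/. In each pair only place changes, matching the preceding consonant, while manner and voice stay constant.
Nothing changes in [ʃʊɢɴɪ]: there the adjacent consonants already agree in place (/ɴ/ and /ɢ/ are both uvular), so this form is consistent with the same rule.
The rule targets /ɳ/ (voiced retroflex nasal), which sits after the trigger /g/ (velar).
A voiced velar nasal is [ŋ], so the surface segment is [ŋ].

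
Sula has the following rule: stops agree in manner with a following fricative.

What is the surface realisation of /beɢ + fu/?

The rule targets /ɢ/ (voiced uvular stop), which sits before the trigger /f/ (fricative).
The voiced uvular fricative is [ʁ], so /ɢ/ → [ʁ].

[beʁfu]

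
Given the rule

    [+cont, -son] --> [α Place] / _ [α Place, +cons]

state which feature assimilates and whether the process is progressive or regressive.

regressive place assimilation

The rule copies the place features (abbreviated [Place]) from the environment onto the target, so the assimilating feature is place.
The conditioning segment sits to the right of the focus bar, meaning the trigger follows the segment that changes — regressive assimilation.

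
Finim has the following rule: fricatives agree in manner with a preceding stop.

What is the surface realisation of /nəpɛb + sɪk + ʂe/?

[nəpɛbtɪkʈe]

The rule targets /s/ (voiceless alveolar fricative), which sits after the trigger /b/ (stop).
Changing only its manner to stop gives [t] — the voiceless alveolar stop.
The same rule applies at the second boundary: /ʂ/ → [ʈ] next to /k/.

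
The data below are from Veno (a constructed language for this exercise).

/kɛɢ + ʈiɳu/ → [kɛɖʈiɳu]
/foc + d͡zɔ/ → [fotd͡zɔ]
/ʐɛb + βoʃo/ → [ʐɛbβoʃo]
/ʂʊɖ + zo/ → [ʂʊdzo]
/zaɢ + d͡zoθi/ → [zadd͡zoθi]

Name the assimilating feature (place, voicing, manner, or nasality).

Comparing underlying and surface forms, /ɢ/ → [ɖ] is the alternation; the neighbouring /ʈ/ is constant.
The change uvular → retroflex matches the place of the following /ʈ/, identifying this as place assimilation.
The same holds elsewhere in the data: /c/ → [t] before /d͡z/ (palatal → alveolar, matching alveolar); /ɖ/ → [d] before /z/ (retroflex → alveolar, matching alveolar); /ɢ/ → [d] before /d͡z/ (uvular → alveolar, matching alveolar) — only place changes, and always toward the following segment.
Nothing changes in [ʐɛbβoʃo]: there the adjacent consonants already agree in place (/b/ and /β/ are both bilabial), so this form is consistent with the same rule.

place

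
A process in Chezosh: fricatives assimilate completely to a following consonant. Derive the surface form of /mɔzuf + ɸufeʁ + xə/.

[mɔzuɸɸufexxə]

/f/ is the segment targeted by the rule; it sits immediately before /ɸ/, so it assimilates completely and surfaces as [ɸ].
At the second juncture, /ʁ/ likewise becomes [x] adjacent to /x/.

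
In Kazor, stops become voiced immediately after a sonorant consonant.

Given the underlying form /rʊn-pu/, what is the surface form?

[rʊnbu]

The rule targets /p/ (voiceless bilabial stop), which sits after the trigger /n/ (voiced).
A voiced bilabial stop is [b], so the surface segment is [b].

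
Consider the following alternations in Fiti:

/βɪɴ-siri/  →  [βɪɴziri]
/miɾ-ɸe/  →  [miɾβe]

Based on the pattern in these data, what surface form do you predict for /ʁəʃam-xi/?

[ʁəʃamɣi]

The data show progressive voicing assimilation: /s/ → [z] after /ɴ/; /ɸ/ → [β] after /ɾ/. In each pair only voicing changes, matching the preceding consonant, while place and manner stay constant.
/x/ is a voiceless velar fricative. The preceding trigger /m/ is voiced, so /x/ must become voiced as well.
The voiced velar fricative is [ɣ], so /x/ → [ɣ].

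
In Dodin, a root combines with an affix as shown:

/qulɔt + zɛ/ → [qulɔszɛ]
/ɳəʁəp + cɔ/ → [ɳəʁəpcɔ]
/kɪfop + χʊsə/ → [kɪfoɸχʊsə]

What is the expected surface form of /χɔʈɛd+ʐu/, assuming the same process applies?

[χɔʈɛzʐu]

The data show regressive manner assimilation: /t/ → [s] before /z/; /p/ → [ɸ] before /χ/. In each pair only manner changes, matching the following consonant, while place and voice stay constant.
Nothing changes in [ɳəʁəpcɔ]: there the adjacent consonants already agree in manner (/p/ and /c/ are both stops), so this form is consistent with the same rule.
/d/ is a voiced alveolar stop. The following trigger /ʐ/ is a fricative, so /d/ must become a fricative as well.
Changing only its manner to fricative gives [z] — the voiced alveolar fricative.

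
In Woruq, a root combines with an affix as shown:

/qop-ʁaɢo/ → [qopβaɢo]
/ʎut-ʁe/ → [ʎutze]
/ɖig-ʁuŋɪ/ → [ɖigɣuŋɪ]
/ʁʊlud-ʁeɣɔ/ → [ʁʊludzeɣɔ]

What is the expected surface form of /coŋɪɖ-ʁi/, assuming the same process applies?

The data show progressive place assimilation: /ʁ/ → [β] after /p/; /ʁ/ → [z] after /t/; /ʁ/ → [ɣ] after /g/; /ʁ/ → [z] after /d/. In each pair only place changes, matching the preceding consonant, while manner and voice stay constant.
The rule targets /ʁ/ (voiced uvular fricative), which sits after the trigger /ɖ/ (retroflex).
A voiced retroflex fricative is [ʐ], so the surface segment is [ʐ].

[coŋɪɖʐi]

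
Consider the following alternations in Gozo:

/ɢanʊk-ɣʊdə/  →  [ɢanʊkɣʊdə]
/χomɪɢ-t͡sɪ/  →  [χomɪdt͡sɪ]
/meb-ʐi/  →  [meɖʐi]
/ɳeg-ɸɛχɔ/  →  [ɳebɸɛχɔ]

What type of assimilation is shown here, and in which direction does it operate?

Comparing underlying and surface forms, /ɢ/ → [d] is the alternation; the neighbouring /t͡s/ is constant.
/ɢ/ is uvular while /t͡s/ is alveolar; the output [d] is alveolar, matching the trigger — so the feature that spreads is place.
Manner and voice are unchanged, so the assimilation is partial, not total.
The other alternating forms pattern the same way: /b/ → [ɖ] before /ʐ/ (bilabial → retroflex, matching retroflex); /g/ → [b] before /ɸ/ (velar → bilabial, matching bilabial) — only place changes, and always toward the following segment.
No alternation appears in [ɢanʊkɣʊdə]: there the adjacent consonants already agree in place (/k/ and /ɣ/ are both velar), so this form is consistent with the same rule.
Since the segment that changes precedes the conditioning segment, the assimilation is regressive.

regressive place assimilation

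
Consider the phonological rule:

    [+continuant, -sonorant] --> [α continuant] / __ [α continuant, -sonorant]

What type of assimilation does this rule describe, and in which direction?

The rule copies [continuant] (continuancy) from the environment onto the target fricatives; since [±continuant] encodes the stop/fricative manner contrast, the assimilating dimension is manner.
The conditioning segment sits to the right of the focus bar, meaning the trigger follows the segment that changes — regressive assimilation.

regressive manner assimilation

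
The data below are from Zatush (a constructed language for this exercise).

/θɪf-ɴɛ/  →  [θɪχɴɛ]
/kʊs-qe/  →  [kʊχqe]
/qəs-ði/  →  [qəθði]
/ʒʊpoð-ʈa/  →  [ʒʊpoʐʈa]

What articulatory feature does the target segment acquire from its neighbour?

place

The segment that alternates is /f/, which surfaces as [χ] when adjacent to /ɴ/.
The change labiodental → uvular matches the place of the following /ɴ/, identifying this as place assimilation.
The same holds elsewhere in the data: /s/ → [χ] before /q/ (alveolar → uvular, matching uvular); /s/ → [θ] before /ð/ (alveolar → dental, matching dental); /ð/ → [ʐ] before /ʈ/ (dental → retroflex, matching retroflex) — only place changes, and always toward the following segment.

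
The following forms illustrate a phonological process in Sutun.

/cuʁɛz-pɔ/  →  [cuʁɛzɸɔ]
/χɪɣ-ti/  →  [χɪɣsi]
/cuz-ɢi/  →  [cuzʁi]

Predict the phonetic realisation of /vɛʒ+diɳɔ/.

[vɛʒziɳɔ]

The data show progressive manner assimilation: /p/ → [ɸ] after /z/; /t/ → [s] after /ɣ/; /ɢ/ → [ʁ] after /z/. In each pair only manner changes, matching the preceding consonant, while place and voice stay constant.
/d/ is a voiced alveolar stop. The preceding trigger /ʒ/ is a fricative, so /d/ must become a fricative as well.
The voiced alveolar fricative is [z], so /d/ → [z].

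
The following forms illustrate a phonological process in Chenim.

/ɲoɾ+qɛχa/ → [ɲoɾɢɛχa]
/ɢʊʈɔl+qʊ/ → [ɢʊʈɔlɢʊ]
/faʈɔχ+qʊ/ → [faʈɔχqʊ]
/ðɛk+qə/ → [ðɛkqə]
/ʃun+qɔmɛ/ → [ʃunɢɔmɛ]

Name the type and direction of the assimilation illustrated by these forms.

Comparing underlying and surface forms, /q/ → [ɢ] is the alternation; the neighbouring /ɾ/ is constant.
/q/ is voiceless while /ɾ/ is voiced; the output [ɢ] is voiced, matching the trigger — so the feature that spreads is voicing.
Place and manner are unchanged, so the assimilation is partial, not total.
The same holds elsewhere in the data: /q/ → [ɢ] after /l/ (voiceless → voiced, matching voiced); /q/ → [ɢ] after /n/ (voiceless → voiced, matching voiced) — only voicing changes, and always toward the preceding segment.
Nothing changes in [faʈɔχqʊ], [ðɛkqə]: there the adjacent consonants already agree in voicing (/q/ and /χ/ are both voiceless; /q/ and /k/ are both voiceless), so these forms are consistent with the same rule.
Since the segment that changes follows the conditioning segment, the assimilation is progressive.

progressive voicing assimilation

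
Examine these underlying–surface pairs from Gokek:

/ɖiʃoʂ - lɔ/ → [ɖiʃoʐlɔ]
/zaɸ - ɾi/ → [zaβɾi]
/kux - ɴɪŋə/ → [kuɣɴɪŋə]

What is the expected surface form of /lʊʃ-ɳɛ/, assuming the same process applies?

[lʊʒɳɛ]

The data show regressive voicing assimilation: /ʂ/ → [ʐ] before /l/; /ɸ/ → [β] before /ɾ/; /x/ → [ɣ] before /ɴ/. In each pair only voicing changes, matching the following consonant, while place and manner stay constant.
/ʃ/ is a voiceless postalveolar fricative. The following trigger /ɳ/ is voiced, so /ʃ/ must become voiced as well.
A voiced postalveolar fricative is [ʒ], so the surface segment is [ʒ].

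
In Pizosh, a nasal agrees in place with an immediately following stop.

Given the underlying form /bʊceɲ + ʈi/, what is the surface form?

/ɲ/ is a voiced palatal nasal. The following trigger /ʈ/ is retroflex, so /ɲ/ must become retroflex as well.
Changing only its place to retroflex gives [ɳ] — the voiced retroflex nasal.

[bʊceɳʈi]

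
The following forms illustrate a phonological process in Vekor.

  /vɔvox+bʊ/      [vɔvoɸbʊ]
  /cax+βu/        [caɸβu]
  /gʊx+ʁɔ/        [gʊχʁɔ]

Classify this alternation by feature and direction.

The segment that alternates is /x/, which surfaces as [ɸ] when adjacent to /b/.
/x/ is velar while /b/ is bilabial; the output [ɸ] is bilabial, matching the trigger — so the feature that spreads is place.
Manner and voice are unchanged, so the assimilation is partial, not total.
The same holds elsewhere in the data: /x/ → [ɸ] before /β/ (velar → bilabial, matching bilabial); /x/ → [χ] before /ʁ/ (velar → uvular, matching uvular) — only place changes, and always toward the following segment.
The trigger is the following segment, so the direction is regressive (anticipatory).

regressive place assimilation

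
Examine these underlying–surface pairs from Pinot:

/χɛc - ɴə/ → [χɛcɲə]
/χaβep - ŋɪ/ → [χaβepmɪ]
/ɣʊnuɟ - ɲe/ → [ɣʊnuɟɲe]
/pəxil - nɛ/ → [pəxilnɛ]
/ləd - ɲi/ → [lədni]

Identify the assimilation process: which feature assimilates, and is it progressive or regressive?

Underlying /ɴ/ is realised as [ɲ] next to /c/; /c/ itself does not change.
/ɴ/ is uvular while /c/ is palatal; the output [ɲ] is palatal, matching the trigger — so the feature that spreads is place.
Manner and voice are unchanged, so the assimilation is partial, not total.
Checking the remaining alternations: /ŋ/ → [m] after /p/ (velar → bilabial, matching bilabial); /ɲ/ → [n] after /d/ (palatal → alveolar, matching alveolar) — only place changes, and always toward the preceding segment.
Nothing changes in [ɣʊnuɟɲe], [pəxilnɛ]: there the adjacent consonants already agree in place (/ɲ/ and /ɟ/ are both palatal; /n/ and /l/ are both alveolar), so these forms are consistent with the same rule.
The trigger is the preceding segment, so the direction is progressive (perseverative).

progressive place assimilation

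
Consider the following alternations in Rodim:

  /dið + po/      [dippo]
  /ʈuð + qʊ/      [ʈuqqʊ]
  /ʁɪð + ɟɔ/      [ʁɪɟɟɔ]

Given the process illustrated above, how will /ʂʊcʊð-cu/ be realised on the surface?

The data show regressive total assimilation (/ð/ → [p] before /p/; /ð/ → [q] before /q/; /ð/ → [ɟ] before /ɟ/): in every case the target segment becomes identical to its following neighbour, copying more than a single feature.
/ð/ is the segment targeted by the rule; it sits immediately before /c/, so it assimilates completely and surfaces as [c].

[ʂʊcʊccu]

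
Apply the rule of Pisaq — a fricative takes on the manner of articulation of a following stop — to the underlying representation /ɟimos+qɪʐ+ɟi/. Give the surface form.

[ɟimotqɪɖɟi]

/s/ is a voiceless alveolar fricative. The following trigger /q/ is a stop, so /s/ must become a stop as well.
Changing only its manner to stop gives [t] — the voiceless alveolar stop.
At the second juncture, /ʐ/ likewise becomes [ɖ] adjacent to /ɟ/.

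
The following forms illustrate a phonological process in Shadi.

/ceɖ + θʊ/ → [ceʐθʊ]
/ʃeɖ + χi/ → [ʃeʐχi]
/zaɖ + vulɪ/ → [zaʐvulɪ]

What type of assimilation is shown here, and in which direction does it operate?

regressive manner assimilation

The segment that alternates is /ɖ/, which surfaces as [ʐ] when adjacent to /θ/.
The change stop → fricative matches the manner of the following /θ/, identifying this as manner assimilation.
Place and voice are unchanged, so the assimilation is partial, not total.
The other alternating forms pattern the same way: /ɖ/ → [ʐ] before /χ/ (stop → fricative, matching a fricative); /ɖ/ → [ʐ] before /v/ (stop → fricative, matching a fricative) — only manner changes, and always toward the following segment.
Since the segment that changes precedes the conditioning segment, the assimilation is regressive.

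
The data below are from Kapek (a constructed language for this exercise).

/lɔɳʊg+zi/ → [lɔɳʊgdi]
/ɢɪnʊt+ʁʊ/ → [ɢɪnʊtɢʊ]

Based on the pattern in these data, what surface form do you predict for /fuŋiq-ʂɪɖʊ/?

[fuŋiqʈɪɖʊ]

The data show progressive manner assimilation: /z/ → [d] after /g/; /ʁ/ → [ɢ] after /t/. In each pair only manner changes, matching the preceding consonant, while place and voice stay constant.
/ʂ/ is a voiceless retroflex fricative. The preceding trigger /q/ is a stop, so /ʂ/ must become a stop as well.
A voiceless retroflex stop is [ʈ], so the surface segment is [ʈ].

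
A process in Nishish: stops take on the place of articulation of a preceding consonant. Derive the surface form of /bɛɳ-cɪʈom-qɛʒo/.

[bɛɳʈɪʈompɛʒo]

The rule targets /c/ (voiceless palatal stop), which sits after the trigger /ɳ/ (retroflex).
The voiceless retroflex stop is [ʈ], so /c/ → [ʈ].
The same rule applies at the second boundary: /q/ → [p] next to /m/.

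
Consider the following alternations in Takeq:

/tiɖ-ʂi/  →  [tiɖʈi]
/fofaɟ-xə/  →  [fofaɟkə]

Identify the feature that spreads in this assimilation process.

Comparing underlying and surface forms, /ʂ/ → [ʈ] is the alternation; the neighbouring /ɖ/ is constant.
/ʂ/ is a fricative while /ɖ/ is a stop; the output [ʈ] is a stop, matching the trigger — so the feature that spreads is manner.
The other alternating form patterns the same way: /x/ → [k] after /ɟ/ (fricative → stop, matching a stop) — only manner changes, and always toward the preceding segment.

manner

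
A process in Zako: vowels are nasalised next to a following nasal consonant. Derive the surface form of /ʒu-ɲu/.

/u/ sits next to the nasal /ɲ/ and is therefore nasalised to [ũ].

[ʒũɲu]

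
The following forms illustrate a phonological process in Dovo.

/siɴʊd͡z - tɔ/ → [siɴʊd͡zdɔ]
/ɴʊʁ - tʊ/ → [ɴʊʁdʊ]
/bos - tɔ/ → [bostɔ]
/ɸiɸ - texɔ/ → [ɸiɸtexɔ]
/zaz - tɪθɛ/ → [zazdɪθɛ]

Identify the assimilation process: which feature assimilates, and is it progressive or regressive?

Comparing underlying and surface forms, /t/ → [d] is the alternation; the neighbouring /d͡z/ is constant.
The change voiceless → voiced matches the voicing of the preceding /d͡z/, identifying this as voicing assimilation.
Place and manner are unchanged, so the assimilation is partial, not total.
The other alternating forms pattern the same way: /t/ → [d] after /ʁ/ (voiceless → voiced, matching voiced); /t/ → [d] after /z/ (voiceless → voiced, matching voiced) — only voicing changes, and always toward the preceding segment.
No alternation appears in [bostɔ], [ɸiɸtexɔ]: there the adjacent consonants already agree in voicing (/t/ and /s/ are both voiceless; /t/ and /ɸ/ are both voiceless), so these forms are consistent with the same rule.
The trigger is the preceding segment, so the direction is progressive (perseverative).

progressive voicing assimilation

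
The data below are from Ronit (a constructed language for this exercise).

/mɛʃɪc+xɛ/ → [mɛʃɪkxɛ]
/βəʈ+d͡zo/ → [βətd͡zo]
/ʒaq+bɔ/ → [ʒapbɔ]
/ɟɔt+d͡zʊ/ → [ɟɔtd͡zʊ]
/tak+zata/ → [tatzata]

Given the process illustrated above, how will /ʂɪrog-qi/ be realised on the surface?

[ʂɪroɢqi]

The data show regressive place assimilation: /c/ → [k] before /x/; /ʈ/ → [t] before /d͡z/; /q/ → [p] before /b/; /k/ → [t] before /z/. In each pair only place changes, matching the following consonant, while manner and voice stay constant.
No alternation appears in [ɟɔtd͡zʊ]: there the adjacent consonants already agree in place (/t/ and /d͡z/ are both alveolar), so this form is consistent with the same rule.
The rule targets /g/ (voiced velar stop), which sits before the trigger /q/ (uvular).
Changing only its place to uvular gives [ɢ] — the voiced uvular stop.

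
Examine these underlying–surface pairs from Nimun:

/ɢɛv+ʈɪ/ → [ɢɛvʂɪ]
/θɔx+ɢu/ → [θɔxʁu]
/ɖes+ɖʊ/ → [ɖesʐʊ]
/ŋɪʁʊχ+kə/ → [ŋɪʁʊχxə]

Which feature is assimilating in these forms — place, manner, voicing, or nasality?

manner

Underlying /ʈ/ is realised as [ʂ] next to /v/; /v/ itself does not change.
The change stop → fricative matches the manner of the preceding /v/, identifying this as manner assimilation.
The other alternating forms pattern the same way: /ɢ/ → [ʁ] after /x/ (stop → fricative, matching a fricative); /ɖ/ → [ʐ] after /s/ (stop → fricative, matching a fricative); /k/ → [x] after /χ/ (stop → fricative, matching a fricative) — only manner changes, and always toward the preceding segment.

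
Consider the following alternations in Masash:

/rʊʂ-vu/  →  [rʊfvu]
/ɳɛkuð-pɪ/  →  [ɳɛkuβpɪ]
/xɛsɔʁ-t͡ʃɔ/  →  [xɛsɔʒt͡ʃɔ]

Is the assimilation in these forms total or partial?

Comparing underlying and surface forms, /ʂ/ → [f] is the alternation; the neighbouring /v/ is constant.
/ʂ/ is retroflex while /v/ is labiodental; the output [f] is labiodental, matching the trigger — so the feature that spreads is place.
Manner and voice are unchanged, so the assimilation is partial, not total.
Checking the remaining alternations: /ð/ → [β] before /p/ (dental → bilabial, matching bilabial); /ʁ/ → [ʒ] before /t͡ʃ/ (uvular → postalveolar, matching postalveolar) — only place changes, and always toward the following segment.

partial assimilation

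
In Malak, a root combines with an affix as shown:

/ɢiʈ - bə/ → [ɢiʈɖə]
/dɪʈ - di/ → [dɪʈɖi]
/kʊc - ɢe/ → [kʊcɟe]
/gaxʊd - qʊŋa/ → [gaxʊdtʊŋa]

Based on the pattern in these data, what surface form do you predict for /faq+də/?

The data show progressive place assimilation: /b/ → [ɖ] after /ʈ/; /d/ → [ɖ] after /ʈ/; /ɢ/ → [ɟ] after /c/; /q/ → [t] after /d/. In each pair only place changes, matching the preceding consonant, while manner and voice stay constant.
/d/ is a voiced alveolar stop. The preceding trigger /q/ is uvular, so /d/ must become uvular as well.
The voiced uvular stop is [ɢ], so /d/ → [ɢ].

[faqɢə]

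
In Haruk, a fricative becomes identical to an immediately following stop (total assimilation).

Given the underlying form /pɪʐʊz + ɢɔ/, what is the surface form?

[pɪʐʊɢɢɔ]

/z/ is the segment targeted by the rule; it sits immediately before /ɢ/, so it assimilates completely and surfaces as [ɢ].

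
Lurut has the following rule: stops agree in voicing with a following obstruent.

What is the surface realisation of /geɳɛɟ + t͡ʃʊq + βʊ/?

[geɳɛct͡ʃʊɢβʊ]

/ɟ/ is a voiced palatal stop. The following trigger /t͡ʃ/ is voiceless, so /ɟ/ must become voiceless as well.
The voiceless palatal stop is [c], so /ɟ/ → [c].
At the second juncture, /q/ likewise becomes [ɢ] adjacent to /β/.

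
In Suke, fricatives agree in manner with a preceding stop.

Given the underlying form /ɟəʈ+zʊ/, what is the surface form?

/z/ is a voiced alveolar fricative. The preceding trigger /ʈ/ is a stop, so /z/ must become a stop as well.
A voiced alveolar stop is [d], so the surface segment is [d].

[ɟəʈdʊ]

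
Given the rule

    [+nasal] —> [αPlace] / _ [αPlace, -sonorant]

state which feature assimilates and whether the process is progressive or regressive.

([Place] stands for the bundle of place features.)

regressive place assimilation

The shared variable α links the value of the place features (abbreviated [Place]) on the target to the same value on the neighbouring segment, so place is the feature that assimilates.
The conditioning segment sits to the right of the focus bar, meaning the trigger follows the segment that changes — regressive assimilation.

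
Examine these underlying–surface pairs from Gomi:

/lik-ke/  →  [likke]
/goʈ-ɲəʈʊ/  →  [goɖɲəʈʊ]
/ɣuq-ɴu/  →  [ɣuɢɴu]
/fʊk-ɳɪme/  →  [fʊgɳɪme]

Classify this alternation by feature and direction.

Comparing underlying and surface forms, /ʈ/ → [ɖ] is the alternation; the neighbouring /ɲ/ is constant.
/ʈ/ is voiceless while /ɲ/ is voiced; the output [ɖ] is voiced, matching the trigger — so the feature that spreads is voicing.
Place and manner are unchanged, so the assimilation is partial, not total.
The other alternating forms pattern the same way: /q/ → [ɢ] before /ɴ/ (voiceless → voiced, matching voiced); /k/ → [g] before /ɳ/ (voiceless → voiced, matching voiced) — only voicing changes, and always toward the following segment.
Nothing changes in [likke]: there the adjacent consonants already agree in voicing (/k/ and /k/ are both voiceless), so this form is consistent with the same rule.
The trigger is the following segment, so the direction is regressive (anticipatory).

regressive voicing assimilation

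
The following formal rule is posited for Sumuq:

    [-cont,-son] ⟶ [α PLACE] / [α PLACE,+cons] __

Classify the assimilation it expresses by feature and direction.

The rule copies the place features (abbreviated [PLACE]) from the environment onto the target, so the assimilating feature is place.
Since the environment is written before the underscore, the trigger precedes the target; the direction is progressive.

progressive place assimilation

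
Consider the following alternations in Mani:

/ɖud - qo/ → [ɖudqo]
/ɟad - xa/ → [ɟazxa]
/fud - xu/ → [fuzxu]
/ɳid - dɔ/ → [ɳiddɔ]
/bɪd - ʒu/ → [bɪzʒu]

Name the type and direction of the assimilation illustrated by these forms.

regressive manner assimilation

The segment that alternates is /d/, which surfaces as [z] when adjacent to /x/.
/d/ is a stop while /x/ is a fricative; the output [z] is a fricative, matching the trigger — so the feature that spreads is manner.
Place and voice are unchanged, so the assimilation is partial, not total.
The same holds elsewhere in the data: /d/ → [z] before /ʒ/ (stop → fricative, matching a fricative) — only manner changes, and always toward the following segment.
Nothing changes in [ɖudqo], [ɳiddɔ]: there the adjacent consonants already agree in manner (/d/ and /q/ are both stops; /d/ and /d/ are both stops), so these forms are consistent with the same rule.
Since the segment that changes precedes the conditioning segment, the assimilation is regressive.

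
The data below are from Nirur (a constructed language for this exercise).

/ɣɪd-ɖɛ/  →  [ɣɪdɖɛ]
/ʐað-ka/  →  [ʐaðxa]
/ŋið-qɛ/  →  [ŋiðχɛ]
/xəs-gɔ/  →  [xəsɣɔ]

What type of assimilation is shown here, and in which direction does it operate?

Comparing underlying and surface forms, /k/ → [x] is the alternation; the neighbouring /ð/ is constant.
/k/ is a stop while /ð/ is a fricative; the output [x] is a fricative, matching the trigger — so the feature that spreads is manner.
Place and voice are unchanged, so the assimilation is partial, not total.
The same holds elsewhere in the data: /q/ → [χ] after /ð/ (stop → fricative, matching a fricative); /g/ → [ɣ] after /s/ (stop → fricative, matching a fricative) — only manner changes, and always toward the preceding segment.
Nothing changes in [ɣɪdɖɛ]: there the adjacent consonants already agree in manner (/ɖ/ and /d/ are both stops), so this form is consistent with the same rule.
Since the segment that changes follows the conditioning segment, the assimilation is progressive.

progressive manner assimilation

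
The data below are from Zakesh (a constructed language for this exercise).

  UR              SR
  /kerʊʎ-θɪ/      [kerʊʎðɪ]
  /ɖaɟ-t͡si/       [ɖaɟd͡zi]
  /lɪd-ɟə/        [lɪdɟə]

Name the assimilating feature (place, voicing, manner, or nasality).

voicing

Comparing underlying and surface forms, /θ/ → [ð] is the alternation; the neighbouring /ʎ/ is constant.
/θ/ is voiceless while /ʎ/ is voiced; the output [ð] is voiced, matching the trigger — so the feature that spreads is voicing.
The other alternating form patterns the same way: /t͡s/ → [d͡z] after /ɟ/ (voiceless → voiced, matching voiced) — only voicing changes, and always toward the preceding segment.
No alternation appears in [lɪdɟə]: there the adjacent consonants already agree in voicing (/ɟ/ and /d/ are both voiced), so this form is consistent with the same rule.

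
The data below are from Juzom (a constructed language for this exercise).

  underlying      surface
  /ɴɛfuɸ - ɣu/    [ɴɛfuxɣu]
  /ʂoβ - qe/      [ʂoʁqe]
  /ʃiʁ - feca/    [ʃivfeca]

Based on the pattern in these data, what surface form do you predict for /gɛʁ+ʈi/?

The data show regressive place assimilation: /ɸ/ → [x] before /ɣ/; /β/ → [ʁ] before /q/; /ʁ/ → [v] before /f/. In each pair only place changes, matching the following consonant, while manner and voice stay constant.
The rule targets /ʁ/ (voiced uvular fricative), which sits before the trigger /ʈ/ (retroflex).
The voiced retroflex fricative is [ʐ], so /ʁ/ → [ʐ].

[gɛʐʈi]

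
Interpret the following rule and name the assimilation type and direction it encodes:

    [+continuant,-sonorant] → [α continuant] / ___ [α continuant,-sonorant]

The shared variable α links the value of [continuant] on the target to that of the neighbouring obstruent. [continuant] distinguishes stops from fricatives — a manner-of-articulation feature — so this is manner assimilation.
The conditioning segment sits to the right of the focus bar, meaning the trigger follows the segment that changes — regressive assimilation.

regressive manner assimilation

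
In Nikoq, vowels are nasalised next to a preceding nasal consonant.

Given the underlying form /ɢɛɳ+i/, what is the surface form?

[ɢɛɳĩ]

The vowel /i/ is adjacent to the preceding nasal /ɳ/, so it acquires [+nasal] and surfaces as [ĩ].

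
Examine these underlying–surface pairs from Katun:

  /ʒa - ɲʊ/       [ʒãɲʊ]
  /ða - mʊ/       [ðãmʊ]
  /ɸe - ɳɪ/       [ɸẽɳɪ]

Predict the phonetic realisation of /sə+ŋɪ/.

The data show regressive nasality assimilation (vowel nasalisation): /a/ → [ã] before /ɲ/; /a/ → [ã] before /m/; /e/ → [ẽ] before /ɳ/ — a vowel is nasalised by an immediately following nasal consonant.
The vowel /ə/ is adjacent to the following nasal /ŋ/, so it acquires [+nasal] and surfaces as [ə̃].

[sə̃ŋɪ]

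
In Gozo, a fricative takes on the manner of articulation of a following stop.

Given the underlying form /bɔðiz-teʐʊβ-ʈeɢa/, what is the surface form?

[bɔðidteʐʊbʈeɢa]

/z/ is a voiced alveolar fricative. The following trigger /t/ is a stop, so /z/ must become a stop as well.
The voiced alveolar stop is [d], so /z/ → [d].
The same rule applies at the second boundary: /β/ → [b] next to /ʈ/.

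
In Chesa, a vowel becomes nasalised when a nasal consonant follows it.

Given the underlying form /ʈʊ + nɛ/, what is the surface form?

The vowel /ʊ/ is adjacent to the following nasal /n/, so it acquires [+nasal] and surfaces as [ʊ̃].

[ʈʊ̃nɛ]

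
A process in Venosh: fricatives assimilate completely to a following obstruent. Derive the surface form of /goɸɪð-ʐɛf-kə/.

/ð/ is the segment targeted by the rule; it sits immediately before /ʐ/, so it assimilates completely and surfaces as [ʐ].
At the second juncture, /f/ likewise becomes [k] adjacent to /k/.

[goɸɪʐʐɛkkə]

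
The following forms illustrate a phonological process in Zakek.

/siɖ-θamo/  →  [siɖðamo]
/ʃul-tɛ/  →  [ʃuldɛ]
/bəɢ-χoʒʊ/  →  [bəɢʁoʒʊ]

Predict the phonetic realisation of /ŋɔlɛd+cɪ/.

[ŋɔlɛdɟɪ]

The data show progressive voicing assimilation: /θ/ → [ð] after /ɖ/; /t/ → [d] after /l/; /χ/ → [ʁ] after /ɢ/. In each pair only voicing changes, matching the preceding consonant, while place and manner stay constant.
The rule targets /c/ (voiceless palatal stop), which sits after the trigger /d/ (voiced).
A voiced palatal stop is [ɟ], so the surface segment is [ɟ].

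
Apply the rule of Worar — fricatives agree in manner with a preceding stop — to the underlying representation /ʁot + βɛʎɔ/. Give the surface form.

[ʁotbɛʎɔ]

The rule targets /β/ (voiced bilabial fricative), which sits after the trigger /t/ (stop).
Changing only its manner to stop gives [b] — the voiced bilabial stop.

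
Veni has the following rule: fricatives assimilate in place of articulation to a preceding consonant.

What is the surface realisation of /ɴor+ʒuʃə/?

[ɴorzuʃə]

The rule targets /ʒ/ (voiced postalveolar fricative), which sits after the trigger /r/ (alveolar).
The voiced alveolar fricative is [z], so /ʒ/ → [z].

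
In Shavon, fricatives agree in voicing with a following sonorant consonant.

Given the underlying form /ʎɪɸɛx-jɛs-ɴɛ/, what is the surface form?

The rule targets /x/ (voiceless velar fricative), which sits before the trigger /j/ (voiced).
Changing only its voicing to voiced gives [ɣ] — the voiced velar fricative.
At the second juncture, /s/ likewise becomes [z] adjacent to /ɴ/.

[ʎɪɸɛɣjɛzɴɛ]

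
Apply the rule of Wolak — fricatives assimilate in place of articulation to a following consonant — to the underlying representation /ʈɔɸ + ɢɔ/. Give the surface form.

[ʈɔχɢɔ]

The rule targets /ɸ/ (voiceless bilabial fricative), which sits before the trigger /ɢ/ (uvular).
The voiceless uvular fricative is [χ], so /ɸ/ → [χ].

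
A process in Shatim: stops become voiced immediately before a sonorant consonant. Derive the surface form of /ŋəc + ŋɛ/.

/c/ is a voiceless palatal stop. The following trigger /ŋ/ is voiced, so /c/ must become voiced as well.
A voiced palatal stop is [ɟ], so the surface segment is [ɟ].

[ŋəɟŋɛ]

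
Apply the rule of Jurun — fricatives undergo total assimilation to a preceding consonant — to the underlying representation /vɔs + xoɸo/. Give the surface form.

[vɔssoɸo]

/x/ is the segment targeted by the rule; it sits immediately after /s/, so it assimilates completely and surfaces as [s].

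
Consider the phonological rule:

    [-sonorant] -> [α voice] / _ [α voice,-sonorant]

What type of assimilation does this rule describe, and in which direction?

regressive voicing assimilation

The rule copies [voice] from the environment onto the target, so the assimilating feature is voicing.
The conditioning segment sits to the right of the focus bar, meaning the trigger follows the segment that changes — regressive assimilation.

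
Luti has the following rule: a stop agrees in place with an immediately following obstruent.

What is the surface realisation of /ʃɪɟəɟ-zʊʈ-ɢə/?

[ʃɪɟədzʊqɢə]

/ɟ/ is a voiced palatal stop. The following trigger /z/ is alveolar, so /ɟ/ must become alveolar as well.
Changing only its place to alveolar gives [d] — the voiced alveolar stop.
At the second juncture, /ʈ/ likewise becomes [q] adjacent to /ɢ/.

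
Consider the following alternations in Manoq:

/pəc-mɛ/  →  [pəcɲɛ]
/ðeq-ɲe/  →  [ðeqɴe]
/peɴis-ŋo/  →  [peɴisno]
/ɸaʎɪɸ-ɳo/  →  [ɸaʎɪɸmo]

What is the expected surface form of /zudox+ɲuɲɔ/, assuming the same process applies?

[zudoxŋuɲɔ]

The data show progressive place assimilation: /m/ → [ɲ] after /c/; /ɲ/ → [ɴ] after /q/; /ŋ/ → [n] after /s/; /ɳ/ → [m] after /ɸ/. In each pair only place changes, matching the preceding consonant, while manner and voice stay constant.
/ɲ/ is a voiced palatal nasal. The preceding trigger /x/ is velar, so /ɲ/ must become velar as well.
Changing only its place to velar gives [ŋ] — the voiced velar nasal.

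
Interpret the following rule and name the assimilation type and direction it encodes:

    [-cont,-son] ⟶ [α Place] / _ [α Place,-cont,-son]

regressive place assimilation

The rule copies the place features (abbreviated [Place]) from the environment onto the target, so the assimilating feature is place.
The conditioning segment sits to the right of the focus bar, meaning the trigger follows the segment that changes — regressive assimilation.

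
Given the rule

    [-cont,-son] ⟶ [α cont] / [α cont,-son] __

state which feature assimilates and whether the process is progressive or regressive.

The rule copies [cont] (continuancy) from the environment onto the target stops; since [±cont] encodes the stop/fricative manner contrast, the assimilating dimension is manner.
The conditioning segment sits to the left of the focus bar, meaning the trigger precedes the segment that changes — progressive assimilation.

progressive manner assimilation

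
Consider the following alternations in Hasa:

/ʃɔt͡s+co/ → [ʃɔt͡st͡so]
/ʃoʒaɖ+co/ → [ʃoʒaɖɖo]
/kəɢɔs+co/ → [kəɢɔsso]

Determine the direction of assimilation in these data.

Comparing underlying and surface forms, /c/ → [t͡s] is the alternation; the neighbouring /t͡s/ is constant.
The output [t͡s] is identical to the trigger /t͡s/ — every feature (place, manner, voicing) has been copied — so this is total assimilation.
The other forms behave the same way: /c/ → [ɖ] after /ɖ/; /c/ → [s] after /s/ — in each case the output is a copy of the preceding consonant.
The trigger is the preceding segment, so the direction is progressive (perseverative).

progressive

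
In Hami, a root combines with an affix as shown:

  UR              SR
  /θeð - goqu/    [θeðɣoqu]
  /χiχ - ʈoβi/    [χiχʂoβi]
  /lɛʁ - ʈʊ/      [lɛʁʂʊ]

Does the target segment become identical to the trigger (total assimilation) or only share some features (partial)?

The segment that alternates is /g/, which surfaces as [ɣ] when adjacent to /ð/.
The change stop → fricative matches the manner of the preceding /ð/, identifying this as manner assimilation.
Place and voice are unchanged, so the assimilation is partial, not total.
The other alternating forms pattern the same way: /ʈ/ → [ʂ] after /χ/ (stop → fricative, matching a fricative); /ʈ/ → [ʂ] after /ʁ/ (stop → fricative, matching a fricative) — only manner changes, and always toward the preceding segment.

partial assimilation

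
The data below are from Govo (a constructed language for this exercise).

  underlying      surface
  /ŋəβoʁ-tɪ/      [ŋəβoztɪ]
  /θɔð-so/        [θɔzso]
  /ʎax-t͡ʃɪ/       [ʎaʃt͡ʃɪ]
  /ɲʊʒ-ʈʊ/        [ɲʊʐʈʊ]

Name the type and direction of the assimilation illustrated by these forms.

Underlying /ʁ/ is realised as [z] next to /t/; /t/ itself does not change.
The change uvular → alveolar matches the place of the following /t/, identifying this as place assimilation.
Manner and voice are unchanged, so the assimilation is partial, not total.
The other alternating forms pattern the same way: /ð/ → [z] before /s/ (dental → alveolar, matching alveolar); /x/ → [ʃ] before /t͡ʃ/ (velar → postalveolar, matching postalveolar); /ʒ/ → [ʐ] before /ʈ/ (postalveolar → retroflex, matching retroflex) — only place changes, and always toward the following segment.
The trigger is the following segment, so the direction is regressive (anticipatory).

regressive place assimilation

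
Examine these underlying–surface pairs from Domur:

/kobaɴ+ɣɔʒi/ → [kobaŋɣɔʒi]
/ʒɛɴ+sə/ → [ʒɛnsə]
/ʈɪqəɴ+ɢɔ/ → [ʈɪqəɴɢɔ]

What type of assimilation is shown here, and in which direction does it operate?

regressive place assimilation

Underlying /ɴ/ is realised as [ŋ] next to /ɣ/; /ɣ/ itself does not change.
The change uvular → velar matches the place of the following /ɣ/, identifying this as place assimilation.
Manner and voice are unchanged, so the assimilation is partial, not total.
The same holds elsewhere in the data: /ɴ/ → [n] before /s/ (uvular → alveolar, matching alveolar) — only place changes, and always toward the following segment.
Nothing changes in [ʈɪqəɴɢɔ]: there the adjacent consonants already agree in place (/ɴ/ and /ɢ/ are both uvular), so this form is consistent with the same rule.
The trigger is the following segment, so the direction is regressive (anticipatory).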